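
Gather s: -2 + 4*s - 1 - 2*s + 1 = 2*s - 2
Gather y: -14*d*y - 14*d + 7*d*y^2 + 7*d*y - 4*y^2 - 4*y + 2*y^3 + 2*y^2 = -14*d + 2*y^3 + y^2*(7*d - 2) + y*(-7*d - 4)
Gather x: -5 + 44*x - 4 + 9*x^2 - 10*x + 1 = 9*x^2 + 34*x - 8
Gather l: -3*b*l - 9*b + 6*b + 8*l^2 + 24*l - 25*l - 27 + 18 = -3*b + 8*l^2 + l*(-3*b - 1) - 9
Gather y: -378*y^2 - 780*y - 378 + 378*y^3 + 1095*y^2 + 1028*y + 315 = 378*y^3 + 717*y^2 + 248*y - 63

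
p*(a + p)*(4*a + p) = 4*a^2*p + 5*a*p^2 + p^3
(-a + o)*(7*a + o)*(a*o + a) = -7*a^3*o - 7*a^3 + 6*a^2*o^2 + 6*a^2*o + a*o^3 + a*o^2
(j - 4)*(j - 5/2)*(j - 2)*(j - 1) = j^4 - 19*j^3/2 + 63*j^2/2 - 43*j + 20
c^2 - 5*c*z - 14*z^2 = (c - 7*z)*(c + 2*z)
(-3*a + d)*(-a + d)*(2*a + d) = 6*a^3 - 5*a^2*d - 2*a*d^2 + d^3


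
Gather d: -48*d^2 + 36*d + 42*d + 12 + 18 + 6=-48*d^2 + 78*d + 36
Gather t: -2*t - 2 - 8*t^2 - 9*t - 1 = -8*t^2 - 11*t - 3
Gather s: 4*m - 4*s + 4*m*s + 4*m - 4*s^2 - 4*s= 8*m - 4*s^2 + s*(4*m - 8)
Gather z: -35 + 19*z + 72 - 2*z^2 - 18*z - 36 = -2*z^2 + z + 1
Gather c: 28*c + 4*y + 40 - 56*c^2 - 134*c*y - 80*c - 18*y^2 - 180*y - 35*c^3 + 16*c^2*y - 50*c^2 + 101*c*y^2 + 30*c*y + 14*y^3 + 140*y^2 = -35*c^3 + c^2*(16*y - 106) + c*(101*y^2 - 104*y - 52) + 14*y^3 + 122*y^2 - 176*y + 40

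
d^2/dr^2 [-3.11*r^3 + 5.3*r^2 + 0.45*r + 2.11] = 10.6 - 18.66*r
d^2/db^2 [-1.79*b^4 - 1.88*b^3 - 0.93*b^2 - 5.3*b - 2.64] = -21.48*b^2 - 11.28*b - 1.86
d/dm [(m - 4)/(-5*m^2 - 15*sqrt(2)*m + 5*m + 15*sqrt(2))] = (-m^2 - 3*sqrt(2)*m + m + (m - 4)*(2*m - 1 + 3*sqrt(2)) + 3*sqrt(2))/(5*(m^2 - m + 3*sqrt(2)*m - 3*sqrt(2))^2)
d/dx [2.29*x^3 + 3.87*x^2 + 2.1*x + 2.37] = 6.87*x^2 + 7.74*x + 2.1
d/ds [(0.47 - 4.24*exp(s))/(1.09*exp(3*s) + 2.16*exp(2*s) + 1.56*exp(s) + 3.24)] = (9.2432*exp(3*s) + 7.6215*exp(2*s) - 2.0304*exp(s) - 14.4708)*exp(s)/(1.1881*exp(6*s) + 4.7088*exp(5*s) + 8.0664*exp(4*s) + 13.8024*exp(3*s) + 16.4304*exp(2*s) + 10.1088*exp(s) + 10.4976)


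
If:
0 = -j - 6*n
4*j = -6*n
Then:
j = 0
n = 0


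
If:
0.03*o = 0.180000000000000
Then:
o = 6.00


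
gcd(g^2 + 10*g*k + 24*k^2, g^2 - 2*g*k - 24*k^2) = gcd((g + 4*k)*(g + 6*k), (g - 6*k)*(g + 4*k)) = g + 4*k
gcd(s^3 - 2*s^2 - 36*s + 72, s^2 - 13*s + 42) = s - 6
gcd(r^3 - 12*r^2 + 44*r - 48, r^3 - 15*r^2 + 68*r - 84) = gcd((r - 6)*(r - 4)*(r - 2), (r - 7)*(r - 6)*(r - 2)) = r^2 - 8*r + 12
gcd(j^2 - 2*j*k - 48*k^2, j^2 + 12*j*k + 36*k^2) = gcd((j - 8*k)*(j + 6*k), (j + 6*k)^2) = j + 6*k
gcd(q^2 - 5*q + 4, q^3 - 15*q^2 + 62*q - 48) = q - 1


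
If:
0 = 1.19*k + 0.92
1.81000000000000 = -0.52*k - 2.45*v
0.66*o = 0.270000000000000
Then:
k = -0.77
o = 0.41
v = -0.57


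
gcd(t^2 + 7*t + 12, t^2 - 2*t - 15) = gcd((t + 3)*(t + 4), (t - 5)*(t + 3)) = t + 3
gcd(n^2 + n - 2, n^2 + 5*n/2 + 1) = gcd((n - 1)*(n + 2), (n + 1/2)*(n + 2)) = n + 2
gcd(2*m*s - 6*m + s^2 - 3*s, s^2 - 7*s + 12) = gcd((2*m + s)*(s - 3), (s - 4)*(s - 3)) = s - 3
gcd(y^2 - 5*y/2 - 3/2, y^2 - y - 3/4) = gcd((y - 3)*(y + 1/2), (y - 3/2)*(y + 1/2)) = y + 1/2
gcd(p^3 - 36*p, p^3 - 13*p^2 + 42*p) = p^2 - 6*p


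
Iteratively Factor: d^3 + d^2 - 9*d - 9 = (d + 1)*(d^2 - 9) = (d - 3)*(d + 1)*(d + 3)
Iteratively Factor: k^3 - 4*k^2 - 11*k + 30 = (k - 5)*(k^2 + k - 6) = (k - 5)*(k + 3)*(k - 2)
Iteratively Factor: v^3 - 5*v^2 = (v)*(v^2 - 5*v) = v^2*(v - 5)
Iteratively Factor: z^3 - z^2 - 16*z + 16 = (z - 4)*(z^2 + 3*z - 4) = (z - 4)*(z + 4)*(z - 1)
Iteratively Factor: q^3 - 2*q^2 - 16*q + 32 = (q + 4)*(q^2 - 6*q + 8) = (q - 2)*(q + 4)*(q - 4)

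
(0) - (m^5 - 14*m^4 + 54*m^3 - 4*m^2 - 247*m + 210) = -m^5 + 14*m^4 - 54*m^3 + 4*m^2 + 247*m - 210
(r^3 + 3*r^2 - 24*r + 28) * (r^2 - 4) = r^5 + 3*r^4 - 28*r^3 + 16*r^2 + 96*r - 112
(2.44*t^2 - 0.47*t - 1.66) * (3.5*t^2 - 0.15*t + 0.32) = 8.54*t^4 - 2.011*t^3 - 4.9587*t^2 + 0.0986*t - 0.5312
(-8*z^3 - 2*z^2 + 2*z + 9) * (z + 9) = -8*z^4 - 74*z^3 - 16*z^2 + 27*z + 81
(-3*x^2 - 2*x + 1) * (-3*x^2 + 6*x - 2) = 9*x^4 - 12*x^3 - 9*x^2 + 10*x - 2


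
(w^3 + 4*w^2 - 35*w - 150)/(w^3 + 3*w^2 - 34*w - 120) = (w + 5)/(w + 4)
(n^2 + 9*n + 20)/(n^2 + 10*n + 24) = (n + 5)/(n + 6)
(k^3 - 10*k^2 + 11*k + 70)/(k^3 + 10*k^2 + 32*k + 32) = (k^2 - 12*k + 35)/(k^2 + 8*k + 16)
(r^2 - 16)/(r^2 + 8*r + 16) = (r - 4)/(r + 4)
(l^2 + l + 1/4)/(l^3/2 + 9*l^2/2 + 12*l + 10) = (4*l^2 + 4*l + 1)/(2*(l^3 + 9*l^2 + 24*l + 20))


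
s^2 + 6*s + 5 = (s + 1)*(s + 5)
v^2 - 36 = (v - 6)*(v + 6)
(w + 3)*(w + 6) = w^2 + 9*w + 18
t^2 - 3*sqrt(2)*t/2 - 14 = (t - 7*sqrt(2)/2)*(t + 2*sqrt(2))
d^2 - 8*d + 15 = (d - 5)*(d - 3)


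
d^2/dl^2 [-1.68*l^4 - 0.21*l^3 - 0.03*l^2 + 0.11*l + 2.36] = -20.16*l^2 - 1.26*l - 0.06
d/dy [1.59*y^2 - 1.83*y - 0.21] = 3.18*y - 1.83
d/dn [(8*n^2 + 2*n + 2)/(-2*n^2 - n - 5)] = 4*(-n^2 - 18*n - 2)/(4*n^4 + 4*n^3 + 21*n^2 + 10*n + 25)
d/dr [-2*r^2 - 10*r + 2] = -4*r - 10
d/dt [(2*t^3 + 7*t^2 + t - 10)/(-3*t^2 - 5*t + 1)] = (-6*t^4 - 20*t^3 - 26*t^2 - 46*t - 49)/(9*t^4 + 30*t^3 + 19*t^2 - 10*t + 1)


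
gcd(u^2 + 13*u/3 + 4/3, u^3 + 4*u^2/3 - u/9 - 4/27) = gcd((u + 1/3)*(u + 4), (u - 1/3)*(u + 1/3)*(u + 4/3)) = u + 1/3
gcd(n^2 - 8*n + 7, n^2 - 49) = n - 7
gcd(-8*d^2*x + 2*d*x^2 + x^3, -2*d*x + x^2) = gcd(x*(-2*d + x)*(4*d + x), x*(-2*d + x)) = -2*d*x + x^2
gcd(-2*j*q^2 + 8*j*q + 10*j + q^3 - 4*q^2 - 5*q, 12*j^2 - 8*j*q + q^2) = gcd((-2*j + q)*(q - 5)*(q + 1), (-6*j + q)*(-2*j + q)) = -2*j + q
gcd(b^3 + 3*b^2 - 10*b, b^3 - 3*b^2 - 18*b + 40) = b - 2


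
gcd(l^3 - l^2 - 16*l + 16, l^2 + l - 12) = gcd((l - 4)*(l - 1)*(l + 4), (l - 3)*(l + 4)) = l + 4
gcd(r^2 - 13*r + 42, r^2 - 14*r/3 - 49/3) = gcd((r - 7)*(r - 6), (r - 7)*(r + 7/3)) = r - 7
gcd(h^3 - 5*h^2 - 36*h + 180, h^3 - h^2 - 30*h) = h - 6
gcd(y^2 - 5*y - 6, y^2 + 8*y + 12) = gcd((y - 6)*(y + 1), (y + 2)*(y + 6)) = 1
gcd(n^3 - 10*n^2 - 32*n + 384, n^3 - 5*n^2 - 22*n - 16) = n - 8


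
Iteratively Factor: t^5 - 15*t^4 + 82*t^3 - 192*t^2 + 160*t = (t - 2)*(t^4 - 13*t^3 + 56*t^2 - 80*t) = (t - 4)*(t - 2)*(t^3 - 9*t^2 + 20*t) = (t - 4)^2*(t - 2)*(t^2 - 5*t) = (t - 5)*(t - 4)^2*(t - 2)*(t)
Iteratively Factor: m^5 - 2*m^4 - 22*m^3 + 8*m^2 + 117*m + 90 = (m + 3)*(m^4 - 5*m^3 - 7*m^2 + 29*m + 30) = (m - 5)*(m + 3)*(m^3 - 7*m - 6) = (m - 5)*(m + 2)*(m + 3)*(m^2 - 2*m - 3) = (m - 5)*(m - 3)*(m + 2)*(m + 3)*(m + 1)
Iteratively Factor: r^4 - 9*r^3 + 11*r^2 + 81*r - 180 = (r - 5)*(r^3 - 4*r^2 - 9*r + 36) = (r - 5)*(r + 3)*(r^2 - 7*r + 12) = (r - 5)*(r - 3)*(r + 3)*(r - 4)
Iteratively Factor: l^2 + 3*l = (l + 3)*(l)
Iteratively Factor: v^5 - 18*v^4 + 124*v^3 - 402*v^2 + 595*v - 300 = (v - 3)*(v^4 - 15*v^3 + 79*v^2 - 165*v + 100) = (v - 4)*(v - 3)*(v^3 - 11*v^2 + 35*v - 25) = (v - 4)*(v - 3)*(v - 1)*(v^2 - 10*v + 25) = (v - 5)*(v - 4)*(v - 3)*(v - 1)*(v - 5)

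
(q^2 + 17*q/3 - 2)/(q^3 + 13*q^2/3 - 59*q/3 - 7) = (3*q^2 + 17*q - 6)/(3*q^3 + 13*q^2 - 59*q - 21)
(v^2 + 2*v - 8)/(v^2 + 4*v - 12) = (v + 4)/(v + 6)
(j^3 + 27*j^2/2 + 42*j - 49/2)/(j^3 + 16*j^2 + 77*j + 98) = (j - 1/2)/(j + 2)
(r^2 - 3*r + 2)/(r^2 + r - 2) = (r - 2)/(r + 2)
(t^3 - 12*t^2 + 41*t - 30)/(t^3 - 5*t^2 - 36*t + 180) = (t - 1)/(t + 6)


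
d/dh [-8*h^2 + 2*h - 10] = 2 - 16*h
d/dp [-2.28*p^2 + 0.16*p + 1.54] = 0.16 - 4.56*p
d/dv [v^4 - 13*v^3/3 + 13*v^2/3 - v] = 4*v^3 - 13*v^2 + 26*v/3 - 1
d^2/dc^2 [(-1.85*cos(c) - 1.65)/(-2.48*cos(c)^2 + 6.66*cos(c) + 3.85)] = (-0.0439367647678477*cos(c)^5 - 0.274738850136177*cos(c)^4 - 0.00566925997004471*cos(c)^3 - 0.107652958808773*cos(c)^2 - 0.164682143789634*cos(c) + 0.320541555811504)/(0.058899014391493*cos(c)^6 - 0.474517059492754*cos(c)^5 + 1.0*cos(c)^4 + 0.332587821940258*cos(c)^3 - 1.55241935483871*cos(c)^2 - 1.14358889085773*cos(c) - 0.220361222712825)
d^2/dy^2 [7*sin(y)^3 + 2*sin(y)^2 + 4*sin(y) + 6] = -63*sin(y)^3 - 8*sin(y)^2 + 38*sin(y) + 4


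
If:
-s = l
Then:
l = -s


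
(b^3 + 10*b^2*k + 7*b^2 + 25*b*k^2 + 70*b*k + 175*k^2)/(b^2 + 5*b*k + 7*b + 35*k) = b + 5*k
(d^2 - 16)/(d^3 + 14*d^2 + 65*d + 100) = (d - 4)/(d^2 + 10*d + 25)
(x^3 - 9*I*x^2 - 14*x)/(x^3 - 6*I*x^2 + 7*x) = (x - 2*I)/(x + I)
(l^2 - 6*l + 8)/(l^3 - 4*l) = (l - 4)/(l*(l + 2))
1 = 1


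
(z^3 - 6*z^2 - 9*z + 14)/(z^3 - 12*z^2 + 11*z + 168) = (z^2 + z - 2)/(z^2 - 5*z - 24)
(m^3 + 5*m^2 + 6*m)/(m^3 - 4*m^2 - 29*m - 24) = m*(m + 2)/(m^2 - 7*m - 8)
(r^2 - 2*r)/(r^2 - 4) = r/(r + 2)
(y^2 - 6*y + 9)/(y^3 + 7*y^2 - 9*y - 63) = (y - 3)/(y^2 + 10*y + 21)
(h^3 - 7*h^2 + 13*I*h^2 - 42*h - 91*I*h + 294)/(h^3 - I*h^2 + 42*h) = (h^2 + 7*h*(-1 + I) - 49*I)/(h*(h - 7*I))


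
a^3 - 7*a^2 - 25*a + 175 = (a - 7)*(a - 5)*(a + 5)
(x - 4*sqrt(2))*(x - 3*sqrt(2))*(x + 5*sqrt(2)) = x^3 - 2*sqrt(2)*x^2 - 46*x + 120*sqrt(2)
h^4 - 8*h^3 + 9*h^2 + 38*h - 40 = (h - 5)*(h - 4)*(h - 1)*(h + 2)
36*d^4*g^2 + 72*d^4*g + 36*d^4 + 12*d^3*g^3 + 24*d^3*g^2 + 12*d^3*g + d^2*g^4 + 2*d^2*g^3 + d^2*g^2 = (6*d + g)^2*(d*g + d)^2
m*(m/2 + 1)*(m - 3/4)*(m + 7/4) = m^4/2 + 3*m^3/2 + 11*m^2/32 - 21*m/16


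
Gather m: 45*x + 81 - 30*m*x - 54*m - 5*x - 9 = m*(-30*x - 54) + 40*x + 72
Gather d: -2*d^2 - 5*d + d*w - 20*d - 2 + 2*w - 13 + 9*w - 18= -2*d^2 + d*(w - 25) + 11*w - 33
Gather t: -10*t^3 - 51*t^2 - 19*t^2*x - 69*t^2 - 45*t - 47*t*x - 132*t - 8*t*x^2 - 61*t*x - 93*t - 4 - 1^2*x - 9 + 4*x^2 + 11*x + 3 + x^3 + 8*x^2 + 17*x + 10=-10*t^3 + t^2*(-19*x - 120) + t*(-8*x^2 - 108*x - 270) + x^3 + 12*x^2 + 27*x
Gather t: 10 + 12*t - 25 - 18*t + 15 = -6*t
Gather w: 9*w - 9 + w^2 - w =w^2 + 8*w - 9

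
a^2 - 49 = (a - 7)*(a + 7)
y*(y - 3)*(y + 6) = y^3 + 3*y^2 - 18*y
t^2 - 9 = (t - 3)*(t + 3)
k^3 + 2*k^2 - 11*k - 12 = (k - 3)*(k + 1)*(k + 4)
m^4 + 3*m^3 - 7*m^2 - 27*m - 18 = (m - 3)*(m + 1)*(m + 2)*(m + 3)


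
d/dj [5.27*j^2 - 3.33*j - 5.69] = 10.54*j - 3.33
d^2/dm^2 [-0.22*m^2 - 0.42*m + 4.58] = -0.440000000000000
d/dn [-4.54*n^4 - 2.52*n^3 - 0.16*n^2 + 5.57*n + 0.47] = -18.16*n^3 - 7.56*n^2 - 0.32*n + 5.57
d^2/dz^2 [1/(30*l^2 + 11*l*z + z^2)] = 2*(-30*l^2 - 11*l*z - z^2 + (11*l + 2*z)^2)/(30*l^2 + 11*l*z + z^2)^3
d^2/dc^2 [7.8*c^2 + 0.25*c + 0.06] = 15.6000000000000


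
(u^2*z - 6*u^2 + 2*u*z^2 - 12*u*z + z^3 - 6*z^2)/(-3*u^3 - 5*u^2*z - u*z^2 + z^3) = (z - 6)/(-3*u + z)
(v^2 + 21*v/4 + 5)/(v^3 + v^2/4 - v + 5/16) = 4*(v + 4)/(4*v^2 - 4*v + 1)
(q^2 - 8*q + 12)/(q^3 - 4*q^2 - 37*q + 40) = (q^2 - 8*q + 12)/(q^3 - 4*q^2 - 37*q + 40)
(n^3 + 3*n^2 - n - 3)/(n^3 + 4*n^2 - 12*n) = (n^3 + 3*n^2 - n - 3)/(n*(n^2 + 4*n - 12))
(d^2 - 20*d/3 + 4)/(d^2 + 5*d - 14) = (d^2 - 20*d/3 + 4)/(d^2 + 5*d - 14)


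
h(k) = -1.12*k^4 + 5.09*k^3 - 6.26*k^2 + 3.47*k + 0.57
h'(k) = -4.48*k^3 + 15.27*k^2 - 12.52*k + 3.47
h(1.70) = 4.03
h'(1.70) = 4.31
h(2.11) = 5.64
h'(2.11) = 2.95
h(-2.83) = -246.59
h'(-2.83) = 262.74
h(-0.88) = -11.47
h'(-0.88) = 29.37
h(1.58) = 3.52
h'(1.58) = 4.14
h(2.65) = 5.29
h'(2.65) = -5.85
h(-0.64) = -5.74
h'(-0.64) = 18.91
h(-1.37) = -32.97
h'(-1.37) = 60.80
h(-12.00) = -32962.35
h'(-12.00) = 10094.03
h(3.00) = 1.35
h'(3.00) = -17.62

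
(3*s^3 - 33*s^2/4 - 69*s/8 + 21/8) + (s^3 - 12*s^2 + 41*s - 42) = 4*s^3 - 81*s^2/4 + 259*s/8 - 315/8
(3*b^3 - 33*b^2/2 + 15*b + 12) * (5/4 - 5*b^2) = -15*b^5 + 165*b^4/2 - 285*b^3/4 - 645*b^2/8 + 75*b/4 + 15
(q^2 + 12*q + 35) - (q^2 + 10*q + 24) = 2*q + 11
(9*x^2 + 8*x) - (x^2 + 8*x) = 8*x^2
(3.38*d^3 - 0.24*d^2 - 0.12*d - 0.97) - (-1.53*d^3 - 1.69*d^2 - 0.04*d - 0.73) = 4.91*d^3 + 1.45*d^2 - 0.08*d - 0.24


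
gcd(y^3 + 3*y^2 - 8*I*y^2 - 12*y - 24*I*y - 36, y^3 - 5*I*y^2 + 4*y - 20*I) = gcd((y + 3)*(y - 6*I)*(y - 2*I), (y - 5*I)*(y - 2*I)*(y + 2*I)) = y - 2*I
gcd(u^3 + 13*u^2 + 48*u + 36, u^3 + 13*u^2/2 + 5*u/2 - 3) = u^2 + 7*u + 6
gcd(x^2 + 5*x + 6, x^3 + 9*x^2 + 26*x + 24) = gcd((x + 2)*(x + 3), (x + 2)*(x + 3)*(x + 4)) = x^2 + 5*x + 6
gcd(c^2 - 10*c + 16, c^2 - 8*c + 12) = c - 2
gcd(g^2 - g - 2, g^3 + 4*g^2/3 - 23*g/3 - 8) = g + 1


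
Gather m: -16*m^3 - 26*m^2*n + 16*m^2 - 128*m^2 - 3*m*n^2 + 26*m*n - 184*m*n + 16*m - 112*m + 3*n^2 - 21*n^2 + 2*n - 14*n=-16*m^3 + m^2*(-26*n - 112) + m*(-3*n^2 - 158*n - 96) - 18*n^2 - 12*n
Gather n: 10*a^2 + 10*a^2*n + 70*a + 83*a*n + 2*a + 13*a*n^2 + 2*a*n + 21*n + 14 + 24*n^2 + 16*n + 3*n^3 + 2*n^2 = 10*a^2 + 72*a + 3*n^3 + n^2*(13*a + 26) + n*(10*a^2 + 85*a + 37) + 14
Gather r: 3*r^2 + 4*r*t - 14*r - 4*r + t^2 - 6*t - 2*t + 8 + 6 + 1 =3*r^2 + r*(4*t - 18) + t^2 - 8*t + 15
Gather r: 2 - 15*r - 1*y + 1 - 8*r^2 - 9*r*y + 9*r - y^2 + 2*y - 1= -8*r^2 + r*(-9*y - 6) - y^2 + y + 2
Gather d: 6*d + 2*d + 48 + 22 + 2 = 8*d + 72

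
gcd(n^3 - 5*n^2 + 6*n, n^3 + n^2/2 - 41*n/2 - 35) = 1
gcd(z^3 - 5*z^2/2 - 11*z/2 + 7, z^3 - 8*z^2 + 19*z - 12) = z - 1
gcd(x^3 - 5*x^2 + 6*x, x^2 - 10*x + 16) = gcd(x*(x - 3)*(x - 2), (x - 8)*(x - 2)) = x - 2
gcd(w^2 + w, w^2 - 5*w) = w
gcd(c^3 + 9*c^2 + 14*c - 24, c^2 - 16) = c + 4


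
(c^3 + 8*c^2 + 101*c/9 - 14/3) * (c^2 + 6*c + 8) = c^5 + 14*c^4 + 605*c^3/9 + 380*c^2/3 + 556*c/9 - 112/3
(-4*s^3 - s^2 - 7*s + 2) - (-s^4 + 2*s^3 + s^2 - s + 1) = s^4 - 6*s^3 - 2*s^2 - 6*s + 1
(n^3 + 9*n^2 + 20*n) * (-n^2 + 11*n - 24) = -n^5 + 2*n^4 + 55*n^3 + 4*n^2 - 480*n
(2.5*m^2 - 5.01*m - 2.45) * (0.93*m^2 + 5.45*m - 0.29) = 2.325*m^4 + 8.9657*m^3 - 30.308*m^2 - 11.8996*m + 0.7105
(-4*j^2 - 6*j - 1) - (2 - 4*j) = -4*j^2 - 2*j - 3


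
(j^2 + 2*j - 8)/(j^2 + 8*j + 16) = (j - 2)/(j + 4)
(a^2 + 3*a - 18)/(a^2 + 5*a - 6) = (a - 3)/(a - 1)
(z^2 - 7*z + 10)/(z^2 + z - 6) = (z - 5)/(z + 3)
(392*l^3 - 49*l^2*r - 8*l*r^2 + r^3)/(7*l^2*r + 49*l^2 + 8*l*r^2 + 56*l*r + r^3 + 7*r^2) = (56*l^2 - 15*l*r + r^2)/(l*r + 7*l + r^2 + 7*r)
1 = 1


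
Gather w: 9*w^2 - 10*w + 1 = 9*w^2 - 10*w + 1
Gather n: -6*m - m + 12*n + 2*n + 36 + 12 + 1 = -7*m + 14*n + 49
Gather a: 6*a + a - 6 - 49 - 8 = 7*a - 63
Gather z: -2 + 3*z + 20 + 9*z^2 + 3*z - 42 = 9*z^2 + 6*z - 24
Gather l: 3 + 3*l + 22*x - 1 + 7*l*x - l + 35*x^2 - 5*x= l*(7*x + 2) + 35*x^2 + 17*x + 2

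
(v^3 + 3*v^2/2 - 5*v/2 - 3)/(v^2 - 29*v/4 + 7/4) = 2*(2*v^3 + 3*v^2 - 5*v - 6)/(4*v^2 - 29*v + 7)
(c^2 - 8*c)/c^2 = (c - 8)/c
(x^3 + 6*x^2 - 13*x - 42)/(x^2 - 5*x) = (x^3 + 6*x^2 - 13*x - 42)/(x*(x - 5))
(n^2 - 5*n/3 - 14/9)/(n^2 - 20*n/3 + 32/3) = (9*n^2 - 15*n - 14)/(3*(3*n^2 - 20*n + 32))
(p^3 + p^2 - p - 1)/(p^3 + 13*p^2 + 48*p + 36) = (p^2 - 1)/(p^2 + 12*p + 36)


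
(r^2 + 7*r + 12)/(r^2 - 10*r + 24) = (r^2 + 7*r + 12)/(r^2 - 10*r + 24)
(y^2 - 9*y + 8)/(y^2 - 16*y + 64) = (y - 1)/(y - 8)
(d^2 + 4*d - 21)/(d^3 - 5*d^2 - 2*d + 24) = (d + 7)/(d^2 - 2*d - 8)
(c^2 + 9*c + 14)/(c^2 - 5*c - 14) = (c + 7)/(c - 7)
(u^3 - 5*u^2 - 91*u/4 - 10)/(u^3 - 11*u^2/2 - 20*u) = (u + 1/2)/u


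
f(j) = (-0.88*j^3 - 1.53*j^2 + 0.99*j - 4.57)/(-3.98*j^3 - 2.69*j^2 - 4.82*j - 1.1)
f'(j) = (-2.64*j^2 - 3.06*j + 0.99)/(-3.98*j^3 - 2.69*j^2 - 4.82*j - 1.1) + (11.94*j^2 + 5.38*j + 4.82)*(-0.88*j^3 - 1.53*j^2 + 0.99*j - 4.57)/(-3.98*j^3 - 2.69*j^2 - 4.82*j - 1.1)^2 = (1.77635683940025e-15*j^5 - 3.7222*j^4 + 16.3636*j^3 - 41.6241*j^2 - 21.2206*j - 23.1164)/(15.8404*j^6 + 21.4124*j^5 + 45.6033*j^4 + 34.6876*j^3 + 29.1504*j^2 + 10.604*j + 1.21)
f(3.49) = 0.26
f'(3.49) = -0.01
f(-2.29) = -0.10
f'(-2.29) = -0.26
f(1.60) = 0.33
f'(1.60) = -0.12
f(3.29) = 0.26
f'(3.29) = -0.01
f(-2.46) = -0.06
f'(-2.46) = -0.21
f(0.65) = 0.75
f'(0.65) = -1.21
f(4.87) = 0.25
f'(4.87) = -0.00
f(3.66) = 0.26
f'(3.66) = -0.01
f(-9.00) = 0.18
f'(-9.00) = -0.01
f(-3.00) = 0.03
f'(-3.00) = -0.12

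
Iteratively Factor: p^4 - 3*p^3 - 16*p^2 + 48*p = (p - 4)*(p^3 + p^2 - 12*p) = (p - 4)*(p - 3)*(p^2 + 4*p) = p*(p - 4)*(p - 3)*(p + 4)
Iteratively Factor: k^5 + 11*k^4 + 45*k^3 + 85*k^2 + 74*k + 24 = (k + 1)*(k^4 + 10*k^3 + 35*k^2 + 50*k + 24) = (k + 1)*(k + 2)*(k^3 + 8*k^2 + 19*k + 12) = (k + 1)*(k + 2)*(k + 4)*(k^2 + 4*k + 3) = (k + 1)*(k + 2)*(k + 3)*(k + 4)*(k + 1)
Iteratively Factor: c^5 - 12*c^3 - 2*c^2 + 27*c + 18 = (c + 3)*(c^4 - 3*c^3 - 3*c^2 + 7*c + 6) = (c + 1)*(c + 3)*(c^3 - 4*c^2 + c + 6) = (c - 3)*(c + 1)*(c + 3)*(c^2 - c - 2) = (c - 3)*(c + 1)^2*(c + 3)*(c - 2)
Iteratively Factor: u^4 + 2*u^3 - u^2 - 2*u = (u - 1)*(u^3 + 3*u^2 + 2*u) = (u - 1)*(u + 2)*(u^2 + u) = u*(u - 1)*(u + 2)*(u + 1)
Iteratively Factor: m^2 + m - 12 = (m + 4)*(m - 3)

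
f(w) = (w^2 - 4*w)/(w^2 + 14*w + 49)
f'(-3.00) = -1.28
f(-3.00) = 1.31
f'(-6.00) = -136.00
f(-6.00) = 60.00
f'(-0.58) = -0.15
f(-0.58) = 0.06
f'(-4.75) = -9.96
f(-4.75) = 8.21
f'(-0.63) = -0.15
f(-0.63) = 0.07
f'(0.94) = -0.02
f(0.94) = -0.05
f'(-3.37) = -1.85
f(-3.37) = 1.88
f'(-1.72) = -0.40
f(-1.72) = 0.35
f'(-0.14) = -0.09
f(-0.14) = 0.01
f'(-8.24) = 92.48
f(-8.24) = 65.59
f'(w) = (-2*w - 14)*(w^2 - 4*w)/(w^2 + 14*w + 49)^2 + (2*w - 4)/(w^2 + 14*w + 49)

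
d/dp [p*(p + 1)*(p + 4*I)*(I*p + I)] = 4*I*p^3 + 6*p^2*(-2 + I) + 2*p*(-8 + I) - 4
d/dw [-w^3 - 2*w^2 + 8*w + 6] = -3*w^2 - 4*w + 8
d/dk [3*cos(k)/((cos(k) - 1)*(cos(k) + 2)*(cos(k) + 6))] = 3*(2*cos(k)^3 + 7*cos(k)^2 + 12)*sin(k)/((cos(k) - 1)^2*(cos(k) + 2)^2*(cos(k) + 6)^2)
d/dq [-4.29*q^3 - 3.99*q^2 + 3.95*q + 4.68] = -12.87*q^2 - 7.98*q + 3.95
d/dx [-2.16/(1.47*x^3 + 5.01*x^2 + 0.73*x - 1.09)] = (9.5256*x^2 + 21.6432*x + 1.5768)/(1.47*x^3 + 5.01*x^2 + 0.73*x - 1.09)^2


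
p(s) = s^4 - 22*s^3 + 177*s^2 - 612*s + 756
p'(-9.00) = -12060.00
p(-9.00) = 43200.00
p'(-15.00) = -34272.00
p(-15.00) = 174636.00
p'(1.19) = -277.46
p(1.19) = 243.30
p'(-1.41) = -1253.57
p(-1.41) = 2036.44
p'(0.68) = -400.54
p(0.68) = 414.98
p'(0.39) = -483.74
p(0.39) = 542.96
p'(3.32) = -17.82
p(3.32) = -8.46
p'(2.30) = -98.27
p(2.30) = 45.04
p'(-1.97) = -1596.10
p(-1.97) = 2831.82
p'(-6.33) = -6511.91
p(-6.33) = 18907.67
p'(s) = 4*s^3 - 66*s^2 + 354*s - 612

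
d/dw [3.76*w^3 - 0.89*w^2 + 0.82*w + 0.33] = 11.28*w^2 - 1.78*w + 0.82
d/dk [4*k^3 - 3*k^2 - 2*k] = 12*k^2 - 6*k - 2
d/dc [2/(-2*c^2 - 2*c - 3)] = 4*(2*c + 1)/(2*c^2 + 2*c + 3)^2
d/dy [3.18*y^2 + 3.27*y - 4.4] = 6.36*y + 3.27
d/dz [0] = 0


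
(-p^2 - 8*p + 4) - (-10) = -p^2 - 8*p + 14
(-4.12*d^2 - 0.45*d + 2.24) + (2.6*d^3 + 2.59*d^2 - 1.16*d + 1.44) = 2.6*d^3 - 1.53*d^2 - 1.61*d + 3.68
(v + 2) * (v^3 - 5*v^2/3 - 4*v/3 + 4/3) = v^4 + v^3/3 - 14*v^2/3 - 4*v/3 + 8/3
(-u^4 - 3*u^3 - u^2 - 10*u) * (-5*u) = 5*u^5 + 15*u^4 + 5*u^3 + 50*u^2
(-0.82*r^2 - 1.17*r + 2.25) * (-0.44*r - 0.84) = 0.3608*r^3 + 1.2036*r^2 - 0.0072000000000001*r - 1.89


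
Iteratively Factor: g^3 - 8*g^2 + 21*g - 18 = (g - 3)*(g^2 - 5*g + 6) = (g - 3)^2*(g - 2)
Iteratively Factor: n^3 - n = (n + 1)*(n^2 - n) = (n - 1)*(n + 1)*(n)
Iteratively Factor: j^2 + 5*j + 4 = (j + 4)*(j + 1)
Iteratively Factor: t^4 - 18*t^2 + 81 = (t + 3)*(t^3 - 3*t^2 - 9*t + 27) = (t - 3)*(t + 3)*(t^2 - 9) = (t - 3)^2*(t + 3)*(t + 3)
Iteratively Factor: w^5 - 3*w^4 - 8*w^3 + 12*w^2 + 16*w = (w)*(w^4 - 3*w^3 - 8*w^2 + 12*w + 16) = w*(w - 4)*(w^3 + w^2 - 4*w - 4) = w*(w - 4)*(w + 2)*(w^2 - w - 2) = w*(w - 4)*(w + 1)*(w + 2)*(w - 2)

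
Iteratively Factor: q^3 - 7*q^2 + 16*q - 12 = (q - 2)*(q^2 - 5*q + 6) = (q - 2)^2*(q - 3)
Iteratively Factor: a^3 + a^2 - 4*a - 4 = (a - 2)*(a^2 + 3*a + 2) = (a - 2)*(a + 1)*(a + 2)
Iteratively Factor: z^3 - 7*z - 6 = (z - 3)*(z^2 + 3*z + 2) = (z - 3)*(z + 2)*(z + 1)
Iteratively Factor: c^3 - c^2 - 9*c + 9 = (c - 1)*(c^2 - 9) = (c - 1)*(c + 3)*(c - 3)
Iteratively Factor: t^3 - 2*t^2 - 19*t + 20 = (t - 5)*(t^2 + 3*t - 4) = (t - 5)*(t + 4)*(t - 1)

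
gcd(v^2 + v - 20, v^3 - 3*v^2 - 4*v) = v - 4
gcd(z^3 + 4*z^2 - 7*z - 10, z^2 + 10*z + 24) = 1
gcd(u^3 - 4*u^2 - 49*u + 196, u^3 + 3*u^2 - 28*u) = u^2 + 3*u - 28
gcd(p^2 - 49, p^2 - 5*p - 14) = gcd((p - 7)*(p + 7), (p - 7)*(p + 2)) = p - 7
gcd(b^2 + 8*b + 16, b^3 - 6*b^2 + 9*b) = 1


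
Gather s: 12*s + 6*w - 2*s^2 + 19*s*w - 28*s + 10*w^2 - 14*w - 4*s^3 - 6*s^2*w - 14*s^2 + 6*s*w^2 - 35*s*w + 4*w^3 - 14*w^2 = -4*s^3 + s^2*(-6*w - 16) + s*(6*w^2 - 16*w - 16) + 4*w^3 - 4*w^2 - 8*w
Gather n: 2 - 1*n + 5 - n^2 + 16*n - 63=-n^2 + 15*n - 56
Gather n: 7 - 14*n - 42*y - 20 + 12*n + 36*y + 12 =-2*n - 6*y - 1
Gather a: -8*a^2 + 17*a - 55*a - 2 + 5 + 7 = -8*a^2 - 38*a + 10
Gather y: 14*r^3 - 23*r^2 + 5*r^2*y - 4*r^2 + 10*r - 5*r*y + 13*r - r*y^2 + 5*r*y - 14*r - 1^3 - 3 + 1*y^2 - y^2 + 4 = 14*r^3 + 5*r^2*y - 27*r^2 - r*y^2 + 9*r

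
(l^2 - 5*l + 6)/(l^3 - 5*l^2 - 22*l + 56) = (l - 3)/(l^2 - 3*l - 28)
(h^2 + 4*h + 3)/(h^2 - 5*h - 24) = (h + 1)/(h - 8)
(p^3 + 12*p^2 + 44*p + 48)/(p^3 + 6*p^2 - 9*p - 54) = (p^2 + 6*p + 8)/(p^2 - 9)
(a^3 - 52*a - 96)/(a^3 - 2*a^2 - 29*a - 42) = (a^2 - 2*a - 48)/(a^2 - 4*a - 21)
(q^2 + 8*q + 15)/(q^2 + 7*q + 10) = (q + 3)/(q + 2)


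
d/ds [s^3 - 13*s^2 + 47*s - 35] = 3*s^2 - 26*s + 47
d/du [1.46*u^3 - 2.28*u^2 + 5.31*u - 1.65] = 4.38*u^2 - 4.56*u + 5.31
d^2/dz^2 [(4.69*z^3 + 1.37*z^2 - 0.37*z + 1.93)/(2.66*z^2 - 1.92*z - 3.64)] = (-4.26325641456066e-14*z^4 + 134.157128*z^3 + 358.189608*z^2 + 292.20744*z + 93.079184)/(18.821096*z^6 - 40.755456*z^5 - 47.84808*z^4 + 104.46336*z^3 + 65.47632*z^2 - 76.317696*z - 48.228544)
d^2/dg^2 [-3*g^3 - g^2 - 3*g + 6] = -18*g - 2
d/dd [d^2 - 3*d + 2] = 2*d - 3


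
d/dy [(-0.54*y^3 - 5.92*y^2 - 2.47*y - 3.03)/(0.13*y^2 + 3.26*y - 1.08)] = (-0.0702*y^4 - 3.5208*y^3 - 17.2285*y^2 + 13.575*y + 12.5454)/(0.0169*y^4 + 0.8476*y^3 + 10.3468*y^2 - 7.0416*y + 1.1664)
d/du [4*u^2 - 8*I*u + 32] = 8*u - 8*I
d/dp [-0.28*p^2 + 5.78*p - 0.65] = 5.78 - 0.56*p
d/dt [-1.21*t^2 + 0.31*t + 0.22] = 0.31 - 2.42*t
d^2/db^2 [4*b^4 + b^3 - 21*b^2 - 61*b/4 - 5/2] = 48*b^2 + 6*b - 42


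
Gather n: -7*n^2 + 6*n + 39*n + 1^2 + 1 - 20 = -7*n^2 + 45*n - 18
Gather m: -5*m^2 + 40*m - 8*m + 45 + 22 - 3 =-5*m^2 + 32*m + 64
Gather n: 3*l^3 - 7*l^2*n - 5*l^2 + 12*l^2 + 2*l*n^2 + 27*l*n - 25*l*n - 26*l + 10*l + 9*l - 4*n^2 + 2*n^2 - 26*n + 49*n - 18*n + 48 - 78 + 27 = 3*l^3 + 7*l^2 - 7*l + n^2*(2*l - 2) + n*(-7*l^2 + 2*l + 5) - 3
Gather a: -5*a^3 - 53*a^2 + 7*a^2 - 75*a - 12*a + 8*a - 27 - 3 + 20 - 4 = -5*a^3 - 46*a^2 - 79*a - 14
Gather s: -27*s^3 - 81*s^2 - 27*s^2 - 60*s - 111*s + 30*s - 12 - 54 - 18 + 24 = -27*s^3 - 108*s^2 - 141*s - 60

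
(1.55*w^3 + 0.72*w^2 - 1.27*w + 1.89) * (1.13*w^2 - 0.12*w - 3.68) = 1.7515*w^5 + 0.6276*w^4 - 7.2255*w^3 - 0.3615*w^2 + 4.4468*w - 6.9552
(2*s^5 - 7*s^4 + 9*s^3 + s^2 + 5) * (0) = 0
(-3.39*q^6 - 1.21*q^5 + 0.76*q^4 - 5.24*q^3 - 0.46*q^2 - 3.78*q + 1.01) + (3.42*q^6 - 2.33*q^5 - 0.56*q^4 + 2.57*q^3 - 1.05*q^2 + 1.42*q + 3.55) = 0.0299999999999998*q^6 - 3.54*q^5 + 0.2*q^4 - 2.67*q^3 - 1.51*q^2 - 2.36*q + 4.56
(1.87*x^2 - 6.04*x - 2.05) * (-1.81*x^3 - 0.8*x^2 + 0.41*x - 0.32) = -3.3847*x^5 + 9.4364*x^4 + 9.3092*x^3 - 1.4348*x^2 + 1.0923*x + 0.656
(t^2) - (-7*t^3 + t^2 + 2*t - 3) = 7*t^3 - 2*t + 3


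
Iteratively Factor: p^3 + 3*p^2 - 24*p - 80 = (p + 4)*(p^2 - p - 20) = (p + 4)^2*(p - 5)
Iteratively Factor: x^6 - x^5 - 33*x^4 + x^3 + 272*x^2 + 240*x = (x + 3)*(x^5 - 4*x^4 - 21*x^3 + 64*x^2 + 80*x) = (x - 5)*(x + 3)*(x^4 + x^3 - 16*x^2 - 16*x) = x*(x - 5)*(x + 3)*(x^3 + x^2 - 16*x - 16) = x*(x - 5)*(x + 1)*(x + 3)*(x^2 - 16) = x*(x - 5)*(x - 4)*(x + 1)*(x + 3)*(x + 4)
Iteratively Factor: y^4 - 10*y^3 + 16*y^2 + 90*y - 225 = (y - 3)*(y^3 - 7*y^2 - 5*y + 75) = (y - 3)*(y + 3)*(y^2 - 10*y + 25) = (y - 5)*(y - 3)*(y + 3)*(y - 5)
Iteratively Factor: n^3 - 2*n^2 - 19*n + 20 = (n + 4)*(n^2 - 6*n + 5) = (n - 5)*(n + 4)*(n - 1)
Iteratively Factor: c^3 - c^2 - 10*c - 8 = (c + 1)*(c^2 - 2*c - 8) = (c + 1)*(c + 2)*(c - 4)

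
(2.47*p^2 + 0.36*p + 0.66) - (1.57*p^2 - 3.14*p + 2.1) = 0.9*p^2 + 3.5*p - 1.44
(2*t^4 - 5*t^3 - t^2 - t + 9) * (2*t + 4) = 4*t^5 - 2*t^4 - 22*t^3 - 6*t^2 + 14*t + 36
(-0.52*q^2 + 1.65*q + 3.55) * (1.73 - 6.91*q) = 3.5932*q^3 - 12.3011*q^2 - 21.676*q + 6.1415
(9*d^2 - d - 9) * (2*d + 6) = 18*d^3 + 52*d^2 - 24*d - 54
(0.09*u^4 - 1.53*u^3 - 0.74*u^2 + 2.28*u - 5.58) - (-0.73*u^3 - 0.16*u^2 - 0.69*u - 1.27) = 0.09*u^4 - 0.8*u^3 - 0.58*u^2 + 2.97*u - 4.31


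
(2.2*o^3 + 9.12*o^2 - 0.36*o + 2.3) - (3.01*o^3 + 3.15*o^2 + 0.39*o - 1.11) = -0.81*o^3 + 5.97*o^2 - 0.75*o + 3.41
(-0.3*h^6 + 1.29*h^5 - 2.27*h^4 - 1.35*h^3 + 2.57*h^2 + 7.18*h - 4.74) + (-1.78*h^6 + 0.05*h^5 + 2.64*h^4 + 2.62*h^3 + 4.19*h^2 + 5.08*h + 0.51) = -2.08*h^6 + 1.34*h^5 + 0.37*h^4 + 1.27*h^3 + 6.76*h^2 + 12.26*h - 4.23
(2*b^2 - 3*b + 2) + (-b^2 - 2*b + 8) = b^2 - 5*b + 10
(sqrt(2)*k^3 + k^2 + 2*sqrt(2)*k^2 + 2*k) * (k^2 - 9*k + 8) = sqrt(2)*k^5 - 7*sqrt(2)*k^4 + k^4 - 10*sqrt(2)*k^3 - 7*k^3 - 10*k^2 + 16*sqrt(2)*k^2 + 16*k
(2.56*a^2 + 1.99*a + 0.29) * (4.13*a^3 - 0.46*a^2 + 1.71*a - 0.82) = 10.5728*a^5 + 7.0411*a^4 + 4.6599*a^3 + 1.1703*a^2 - 1.1359*a - 0.2378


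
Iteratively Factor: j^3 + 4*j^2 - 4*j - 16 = (j + 4)*(j^2 - 4) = (j - 2)*(j + 4)*(j + 2)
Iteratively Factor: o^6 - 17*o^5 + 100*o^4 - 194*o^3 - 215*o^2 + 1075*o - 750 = (o - 5)*(o^5 - 12*o^4 + 40*o^3 + 6*o^2 - 185*o + 150) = (o - 5)*(o + 2)*(o^4 - 14*o^3 + 68*o^2 - 130*o + 75) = (o - 5)^2*(o + 2)*(o^3 - 9*o^2 + 23*o - 15) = (o - 5)^2*(o - 3)*(o + 2)*(o^2 - 6*o + 5) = (o - 5)^2*(o - 3)*(o - 1)*(o + 2)*(o - 5)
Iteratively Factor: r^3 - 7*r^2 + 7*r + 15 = (r + 1)*(r^2 - 8*r + 15) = (r - 5)*(r + 1)*(r - 3)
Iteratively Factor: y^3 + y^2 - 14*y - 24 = (y + 2)*(y^2 - y - 12) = (y + 2)*(y + 3)*(y - 4)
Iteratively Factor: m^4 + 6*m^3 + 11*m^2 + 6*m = (m + 2)*(m^3 + 4*m^2 + 3*m) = (m + 1)*(m + 2)*(m^2 + 3*m) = (m + 1)*(m + 2)*(m + 3)*(m)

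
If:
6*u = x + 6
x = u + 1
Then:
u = 7/5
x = 12/5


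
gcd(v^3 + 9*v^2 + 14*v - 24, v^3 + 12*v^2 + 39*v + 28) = v + 4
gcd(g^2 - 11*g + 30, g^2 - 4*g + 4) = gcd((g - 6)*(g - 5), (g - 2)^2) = 1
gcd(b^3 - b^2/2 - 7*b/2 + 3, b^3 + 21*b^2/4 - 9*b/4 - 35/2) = b + 2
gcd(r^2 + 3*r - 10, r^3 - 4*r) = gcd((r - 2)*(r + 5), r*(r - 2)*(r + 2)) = r - 2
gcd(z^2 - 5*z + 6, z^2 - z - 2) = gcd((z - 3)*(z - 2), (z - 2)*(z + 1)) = z - 2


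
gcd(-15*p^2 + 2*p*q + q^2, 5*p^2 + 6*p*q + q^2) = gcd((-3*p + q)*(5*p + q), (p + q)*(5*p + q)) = 5*p + q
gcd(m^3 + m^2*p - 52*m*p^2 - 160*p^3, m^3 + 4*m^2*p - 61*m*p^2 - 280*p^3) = -m^2 + 3*m*p + 40*p^2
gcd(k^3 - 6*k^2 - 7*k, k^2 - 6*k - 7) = k^2 - 6*k - 7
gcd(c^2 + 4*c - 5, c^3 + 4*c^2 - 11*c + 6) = c - 1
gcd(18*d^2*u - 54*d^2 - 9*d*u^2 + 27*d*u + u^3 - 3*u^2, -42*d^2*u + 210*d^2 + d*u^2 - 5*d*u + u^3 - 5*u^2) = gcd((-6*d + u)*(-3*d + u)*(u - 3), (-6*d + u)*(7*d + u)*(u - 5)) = -6*d + u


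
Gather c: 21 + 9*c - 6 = 9*c + 15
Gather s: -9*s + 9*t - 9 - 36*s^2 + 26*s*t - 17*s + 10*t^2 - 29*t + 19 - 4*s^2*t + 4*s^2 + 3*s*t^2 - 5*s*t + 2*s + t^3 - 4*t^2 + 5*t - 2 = s^2*(-4*t - 32) + s*(3*t^2 + 21*t - 24) + t^3 + 6*t^2 - 15*t + 8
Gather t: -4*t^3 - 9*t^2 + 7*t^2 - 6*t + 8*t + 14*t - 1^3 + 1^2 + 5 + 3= -4*t^3 - 2*t^2 + 16*t + 8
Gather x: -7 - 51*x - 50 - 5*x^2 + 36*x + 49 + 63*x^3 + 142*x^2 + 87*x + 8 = 63*x^3 + 137*x^2 + 72*x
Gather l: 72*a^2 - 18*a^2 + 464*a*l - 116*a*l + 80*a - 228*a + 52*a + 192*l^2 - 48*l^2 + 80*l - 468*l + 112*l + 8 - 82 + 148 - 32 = 54*a^2 - 96*a + 144*l^2 + l*(348*a - 276) + 42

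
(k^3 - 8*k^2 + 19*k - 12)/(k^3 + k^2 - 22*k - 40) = (k^3 - 8*k^2 + 19*k - 12)/(k^3 + k^2 - 22*k - 40)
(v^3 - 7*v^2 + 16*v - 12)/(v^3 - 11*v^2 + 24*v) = (v^2 - 4*v + 4)/(v*(v - 8))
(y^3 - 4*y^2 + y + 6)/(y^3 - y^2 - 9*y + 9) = (y^2 - y - 2)/(y^2 + 2*y - 3)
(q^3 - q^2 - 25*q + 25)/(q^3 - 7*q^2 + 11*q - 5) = (q + 5)/(q - 1)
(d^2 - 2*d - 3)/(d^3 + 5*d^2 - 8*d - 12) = (d - 3)/(d^2 + 4*d - 12)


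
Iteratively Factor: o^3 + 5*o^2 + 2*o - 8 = (o + 2)*(o^2 + 3*o - 4) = (o - 1)*(o + 2)*(o + 4)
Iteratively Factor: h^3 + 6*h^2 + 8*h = (h + 4)*(h^2 + 2*h) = (h + 2)*(h + 4)*(h)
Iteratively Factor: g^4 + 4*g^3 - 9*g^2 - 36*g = (g)*(g^3 + 4*g^2 - 9*g - 36) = g*(g + 3)*(g^2 + g - 12) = g*(g - 3)*(g + 3)*(g + 4)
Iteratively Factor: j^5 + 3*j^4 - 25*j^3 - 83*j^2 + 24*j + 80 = (j + 4)*(j^4 - j^3 - 21*j^2 + j + 20) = (j - 5)*(j + 4)*(j^3 + 4*j^2 - j - 4) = (j - 5)*(j + 1)*(j + 4)*(j^2 + 3*j - 4) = (j - 5)*(j + 1)*(j + 4)^2*(j - 1)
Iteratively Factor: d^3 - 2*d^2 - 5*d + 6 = (d - 1)*(d^2 - d - 6) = (d - 3)*(d - 1)*(d + 2)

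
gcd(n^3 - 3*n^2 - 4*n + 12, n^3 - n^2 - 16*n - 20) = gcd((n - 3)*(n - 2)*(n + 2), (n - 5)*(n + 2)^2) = n + 2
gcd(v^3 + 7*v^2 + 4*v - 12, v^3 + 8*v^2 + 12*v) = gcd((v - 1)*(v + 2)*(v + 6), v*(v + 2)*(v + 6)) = v^2 + 8*v + 12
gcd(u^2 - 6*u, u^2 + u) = u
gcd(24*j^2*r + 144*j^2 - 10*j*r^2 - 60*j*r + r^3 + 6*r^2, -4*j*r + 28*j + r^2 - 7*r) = -4*j + r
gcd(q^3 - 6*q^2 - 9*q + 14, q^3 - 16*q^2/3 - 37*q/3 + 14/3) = q^2 - 5*q - 14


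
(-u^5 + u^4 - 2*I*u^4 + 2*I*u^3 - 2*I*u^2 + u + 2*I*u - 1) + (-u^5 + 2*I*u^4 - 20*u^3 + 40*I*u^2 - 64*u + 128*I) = -2*u^5 + u^4 - 20*u^3 + 2*I*u^3 + 38*I*u^2 - 63*u + 2*I*u - 1 + 128*I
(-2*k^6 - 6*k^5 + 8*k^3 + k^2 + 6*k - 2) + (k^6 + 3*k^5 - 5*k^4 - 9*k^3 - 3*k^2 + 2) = -k^6 - 3*k^5 - 5*k^4 - k^3 - 2*k^2 + 6*k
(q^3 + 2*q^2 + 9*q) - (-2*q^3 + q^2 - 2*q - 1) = 3*q^3 + q^2 + 11*q + 1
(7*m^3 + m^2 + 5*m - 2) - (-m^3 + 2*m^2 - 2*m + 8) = 8*m^3 - m^2 + 7*m - 10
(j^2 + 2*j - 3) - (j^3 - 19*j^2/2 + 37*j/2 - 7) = -j^3 + 21*j^2/2 - 33*j/2 + 4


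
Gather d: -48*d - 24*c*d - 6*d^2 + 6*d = -6*d^2 + d*(-24*c - 42)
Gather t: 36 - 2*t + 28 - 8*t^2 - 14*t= -8*t^2 - 16*t + 64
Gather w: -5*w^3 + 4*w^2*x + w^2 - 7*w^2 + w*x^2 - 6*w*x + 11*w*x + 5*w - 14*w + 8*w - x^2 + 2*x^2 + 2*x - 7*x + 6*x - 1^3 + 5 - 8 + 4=-5*w^3 + w^2*(4*x - 6) + w*(x^2 + 5*x - 1) + x^2 + x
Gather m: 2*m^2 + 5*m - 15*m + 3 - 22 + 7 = 2*m^2 - 10*m - 12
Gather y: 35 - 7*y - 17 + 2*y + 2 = 20 - 5*y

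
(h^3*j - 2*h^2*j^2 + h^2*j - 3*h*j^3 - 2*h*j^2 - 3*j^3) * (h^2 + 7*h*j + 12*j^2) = h^5*j + 5*h^4*j^2 + h^4*j - 5*h^3*j^3 + 5*h^3*j^2 - 45*h^2*j^4 - 5*h^2*j^3 - 36*h*j^5 - 45*h*j^4 - 36*j^5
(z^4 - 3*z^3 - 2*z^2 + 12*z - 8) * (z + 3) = z^5 - 11*z^3 + 6*z^2 + 28*z - 24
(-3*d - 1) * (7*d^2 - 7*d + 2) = -21*d^3 + 14*d^2 + d - 2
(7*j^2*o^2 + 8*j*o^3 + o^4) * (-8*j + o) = -56*j^3*o^2 - 57*j^2*o^3 + o^5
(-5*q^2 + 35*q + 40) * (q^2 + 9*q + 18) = -5*q^4 - 10*q^3 + 265*q^2 + 990*q + 720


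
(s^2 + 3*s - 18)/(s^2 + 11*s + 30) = (s - 3)/(s + 5)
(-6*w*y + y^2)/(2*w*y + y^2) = (-6*w + y)/(2*w + y)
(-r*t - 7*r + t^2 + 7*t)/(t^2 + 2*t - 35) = (-r + t)/(t - 5)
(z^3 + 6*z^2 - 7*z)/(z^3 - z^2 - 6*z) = (-z^2 - 6*z + 7)/(-z^2 + z + 6)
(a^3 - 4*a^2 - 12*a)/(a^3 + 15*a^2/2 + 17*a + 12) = 2*a*(a - 6)/(2*a^2 + 11*a + 12)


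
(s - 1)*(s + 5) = s^2 + 4*s - 5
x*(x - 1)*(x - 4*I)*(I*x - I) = I*x^4 + 4*x^3 - 2*I*x^3 - 8*x^2 + I*x^2 + 4*x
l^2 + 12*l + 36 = (l + 6)^2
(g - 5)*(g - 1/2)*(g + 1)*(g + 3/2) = g^4 - 3*g^3 - 39*g^2/4 - 2*g + 15/4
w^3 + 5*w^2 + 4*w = w*(w + 1)*(w + 4)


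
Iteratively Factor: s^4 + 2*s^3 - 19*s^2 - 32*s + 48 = (s - 1)*(s^3 + 3*s^2 - 16*s - 48) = (s - 1)*(s + 3)*(s^2 - 16) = (s - 1)*(s + 3)*(s + 4)*(s - 4)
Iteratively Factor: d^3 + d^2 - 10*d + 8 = (d - 1)*(d^2 + 2*d - 8) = (d - 1)*(d + 4)*(d - 2)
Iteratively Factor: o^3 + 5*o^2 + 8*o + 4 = (o + 1)*(o^2 + 4*o + 4) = (o + 1)*(o + 2)*(o + 2)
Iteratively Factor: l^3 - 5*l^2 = (l - 5)*(l^2) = l*(l - 5)*(l)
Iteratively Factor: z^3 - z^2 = (z)*(z^2 - z) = z^2*(z - 1)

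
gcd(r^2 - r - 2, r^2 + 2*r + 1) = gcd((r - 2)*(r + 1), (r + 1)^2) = r + 1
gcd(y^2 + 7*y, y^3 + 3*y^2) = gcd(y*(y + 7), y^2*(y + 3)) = y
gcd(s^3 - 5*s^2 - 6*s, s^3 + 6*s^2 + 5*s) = s^2 + s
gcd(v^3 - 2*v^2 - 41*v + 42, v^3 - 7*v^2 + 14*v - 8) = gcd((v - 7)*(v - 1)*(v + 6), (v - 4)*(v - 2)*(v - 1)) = v - 1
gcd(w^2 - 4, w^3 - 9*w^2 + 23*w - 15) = 1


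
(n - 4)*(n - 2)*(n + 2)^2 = n^4 - 2*n^3 - 12*n^2 + 8*n + 32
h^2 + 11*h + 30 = (h + 5)*(h + 6)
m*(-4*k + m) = -4*k*m + m^2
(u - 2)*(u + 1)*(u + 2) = u^3 + u^2 - 4*u - 4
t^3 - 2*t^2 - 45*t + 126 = (t - 6)*(t - 3)*(t + 7)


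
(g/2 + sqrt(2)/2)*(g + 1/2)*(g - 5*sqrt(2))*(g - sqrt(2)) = g^4/2 - 5*sqrt(2)*g^3/2 + g^3/4 - 5*sqrt(2)*g^2/4 - g^2 - g/2 + 5*sqrt(2)*g + 5*sqrt(2)/2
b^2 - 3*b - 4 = (b - 4)*(b + 1)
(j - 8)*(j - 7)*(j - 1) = j^3 - 16*j^2 + 71*j - 56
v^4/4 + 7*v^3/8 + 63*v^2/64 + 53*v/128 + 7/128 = (v/4 + 1/4)*(v + 1/4)*(v + 1/2)*(v + 7/4)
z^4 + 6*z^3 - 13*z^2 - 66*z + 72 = (z - 3)*(z - 1)*(z + 4)*(z + 6)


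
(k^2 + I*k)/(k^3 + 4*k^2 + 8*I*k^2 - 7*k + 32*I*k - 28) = k/(k^2 + k*(4 + 7*I) + 28*I)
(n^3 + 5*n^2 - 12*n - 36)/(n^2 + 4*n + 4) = (n^2 + 3*n - 18)/(n + 2)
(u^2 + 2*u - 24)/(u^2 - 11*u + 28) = (u + 6)/(u - 7)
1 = 1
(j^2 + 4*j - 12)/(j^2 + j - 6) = (j + 6)/(j + 3)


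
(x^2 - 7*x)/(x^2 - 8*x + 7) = x/(x - 1)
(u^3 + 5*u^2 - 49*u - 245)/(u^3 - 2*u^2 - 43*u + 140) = (u^2 - 2*u - 35)/(u^2 - 9*u + 20)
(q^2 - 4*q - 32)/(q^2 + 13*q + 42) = (q^2 - 4*q - 32)/(q^2 + 13*q + 42)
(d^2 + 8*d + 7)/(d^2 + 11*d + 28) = (d + 1)/(d + 4)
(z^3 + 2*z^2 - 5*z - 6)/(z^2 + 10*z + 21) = (z^2 - z - 2)/(z + 7)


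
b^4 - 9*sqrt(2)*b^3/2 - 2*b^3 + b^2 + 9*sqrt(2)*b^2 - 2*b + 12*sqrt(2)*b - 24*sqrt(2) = (b - 2)*(b - 4*sqrt(2))*(b - 3*sqrt(2)/2)*(b + sqrt(2))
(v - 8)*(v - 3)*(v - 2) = v^3 - 13*v^2 + 46*v - 48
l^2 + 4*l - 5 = (l - 1)*(l + 5)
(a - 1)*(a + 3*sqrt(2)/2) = a^2 - a + 3*sqrt(2)*a/2 - 3*sqrt(2)/2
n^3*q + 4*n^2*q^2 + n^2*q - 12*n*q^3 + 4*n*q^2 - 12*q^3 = (n - 2*q)*(n + 6*q)*(n*q + q)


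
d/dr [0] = 0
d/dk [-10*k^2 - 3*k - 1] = -20*k - 3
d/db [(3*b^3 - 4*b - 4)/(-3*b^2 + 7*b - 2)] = 3*(-3*b^4 + 14*b^3 - 10*b^2 - 8*b + 12)/(9*b^4 - 42*b^3 + 61*b^2 - 28*b + 4)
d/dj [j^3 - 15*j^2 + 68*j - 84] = 3*j^2 - 30*j + 68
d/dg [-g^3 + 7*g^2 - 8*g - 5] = -3*g^2 + 14*g - 8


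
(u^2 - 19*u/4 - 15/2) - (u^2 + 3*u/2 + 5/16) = -25*u/4 - 125/16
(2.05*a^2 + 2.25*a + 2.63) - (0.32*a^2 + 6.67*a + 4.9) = 1.73*a^2 - 4.42*a - 2.27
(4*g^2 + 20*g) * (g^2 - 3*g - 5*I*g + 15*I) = 4*g^4 + 8*g^3 - 20*I*g^3 - 60*g^2 - 40*I*g^2 + 300*I*g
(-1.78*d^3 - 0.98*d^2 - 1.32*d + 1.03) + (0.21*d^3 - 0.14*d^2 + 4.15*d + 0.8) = -1.57*d^3 - 1.12*d^2 + 2.83*d + 1.83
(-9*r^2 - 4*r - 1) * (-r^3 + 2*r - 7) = 9*r^5 + 4*r^4 - 17*r^3 + 55*r^2 + 26*r + 7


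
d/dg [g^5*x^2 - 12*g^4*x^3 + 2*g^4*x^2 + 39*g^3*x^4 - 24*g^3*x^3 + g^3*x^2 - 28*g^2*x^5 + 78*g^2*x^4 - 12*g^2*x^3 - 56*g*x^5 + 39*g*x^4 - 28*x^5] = x^2*(5*g^4 - 48*g^3*x + 8*g^3 + 117*g^2*x^2 - 72*g^2*x + 3*g^2 - 56*g*x^3 + 156*g*x^2 - 24*g*x - 56*x^3 + 39*x^2)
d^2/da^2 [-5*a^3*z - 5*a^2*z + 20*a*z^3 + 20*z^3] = 10*z*(-3*a - 1)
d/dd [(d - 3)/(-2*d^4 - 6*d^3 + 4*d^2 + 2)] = (-d^4 - 3*d^3 + 2*d^2 + d*(d - 3)*(4*d^2 + 9*d - 4) + 1)/(2*(d^4 + 3*d^3 - 2*d^2 - 1)^2)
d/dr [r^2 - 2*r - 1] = 2*r - 2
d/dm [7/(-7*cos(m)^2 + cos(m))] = 7*(sin(m)/cos(m)^2 - 14*tan(m))/(7*cos(m) - 1)^2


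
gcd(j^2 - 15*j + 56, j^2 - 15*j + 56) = j^2 - 15*j + 56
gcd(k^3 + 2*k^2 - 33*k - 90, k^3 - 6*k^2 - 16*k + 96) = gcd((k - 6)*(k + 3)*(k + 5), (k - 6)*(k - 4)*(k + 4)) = k - 6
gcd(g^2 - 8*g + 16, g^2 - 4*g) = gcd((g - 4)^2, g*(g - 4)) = g - 4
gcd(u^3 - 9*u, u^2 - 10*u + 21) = u - 3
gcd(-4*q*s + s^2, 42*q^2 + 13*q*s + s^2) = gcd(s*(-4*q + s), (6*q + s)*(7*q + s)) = 1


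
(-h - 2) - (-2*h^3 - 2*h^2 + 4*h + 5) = 2*h^3 + 2*h^2 - 5*h - 7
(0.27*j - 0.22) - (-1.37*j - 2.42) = 1.64*j + 2.2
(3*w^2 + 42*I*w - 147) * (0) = 0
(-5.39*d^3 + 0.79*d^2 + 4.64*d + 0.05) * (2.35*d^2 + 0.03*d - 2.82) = -12.6665*d^5 + 1.6948*d^4 + 26.1275*d^3 - 1.9711*d^2 - 13.0833*d - 0.141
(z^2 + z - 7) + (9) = z^2 + z + 2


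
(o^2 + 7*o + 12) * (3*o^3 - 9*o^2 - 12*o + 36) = 3*o^5 + 12*o^4 - 39*o^3 - 156*o^2 + 108*o + 432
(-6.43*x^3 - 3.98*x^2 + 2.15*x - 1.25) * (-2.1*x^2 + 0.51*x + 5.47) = 13.503*x^5 + 5.0787*x^4 - 41.7169*x^3 - 18.0491*x^2 + 11.123*x - 6.8375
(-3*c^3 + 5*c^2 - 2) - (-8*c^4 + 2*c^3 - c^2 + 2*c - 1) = 8*c^4 - 5*c^3 + 6*c^2 - 2*c - 1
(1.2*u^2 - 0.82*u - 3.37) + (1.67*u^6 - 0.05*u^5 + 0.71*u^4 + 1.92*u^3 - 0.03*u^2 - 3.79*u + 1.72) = 1.67*u^6 - 0.05*u^5 + 0.71*u^4 + 1.92*u^3 + 1.17*u^2 - 4.61*u - 1.65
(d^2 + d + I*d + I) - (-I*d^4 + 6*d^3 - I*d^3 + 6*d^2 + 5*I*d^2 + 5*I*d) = I*d^4 - 6*d^3 + I*d^3 - 5*d^2 - 5*I*d^2 + d - 4*I*d + I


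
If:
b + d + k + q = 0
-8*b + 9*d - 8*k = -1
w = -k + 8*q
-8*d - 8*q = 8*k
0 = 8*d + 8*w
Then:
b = 0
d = -9/137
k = 7/137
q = 2/137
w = 9/137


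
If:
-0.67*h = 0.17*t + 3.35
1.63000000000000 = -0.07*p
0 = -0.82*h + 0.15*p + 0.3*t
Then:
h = -4.70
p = -23.29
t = -1.20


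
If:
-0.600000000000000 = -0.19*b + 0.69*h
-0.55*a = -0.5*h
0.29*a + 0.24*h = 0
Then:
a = 0.00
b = 3.16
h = 0.00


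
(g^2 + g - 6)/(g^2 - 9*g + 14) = (g + 3)/(g - 7)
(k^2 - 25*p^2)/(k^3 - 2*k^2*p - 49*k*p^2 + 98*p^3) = (k^2 - 25*p^2)/(k^3 - 2*k^2*p - 49*k*p^2 + 98*p^3)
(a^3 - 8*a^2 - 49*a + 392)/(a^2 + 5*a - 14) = (a^2 - 15*a + 56)/(a - 2)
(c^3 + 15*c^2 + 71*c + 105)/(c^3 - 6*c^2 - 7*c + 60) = (c^2 + 12*c + 35)/(c^2 - 9*c + 20)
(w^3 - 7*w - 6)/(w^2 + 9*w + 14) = (w^2 - 2*w - 3)/(w + 7)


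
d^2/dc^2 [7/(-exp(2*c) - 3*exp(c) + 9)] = 7*(-2*(2*exp(c) + 3)^2*exp(c) + (4*exp(c) + 3)*(exp(2*c) + 3*exp(c) - 9))*exp(c)/(exp(2*c) + 3*exp(c) - 9)^3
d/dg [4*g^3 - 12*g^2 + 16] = 12*g*(g - 2)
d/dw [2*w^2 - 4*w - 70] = 4*w - 4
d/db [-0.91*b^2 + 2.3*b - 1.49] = 2.3 - 1.82*b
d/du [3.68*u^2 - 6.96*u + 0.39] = 7.36*u - 6.96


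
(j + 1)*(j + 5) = j^2 + 6*j + 5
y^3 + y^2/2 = y^2*(y + 1/2)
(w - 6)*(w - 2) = w^2 - 8*w + 12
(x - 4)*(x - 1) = x^2 - 5*x + 4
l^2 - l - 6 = (l - 3)*(l + 2)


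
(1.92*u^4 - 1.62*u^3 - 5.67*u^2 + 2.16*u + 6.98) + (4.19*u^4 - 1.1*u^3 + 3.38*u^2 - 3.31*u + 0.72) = 6.11*u^4 - 2.72*u^3 - 2.29*u^2 - 1.15*u + 7.7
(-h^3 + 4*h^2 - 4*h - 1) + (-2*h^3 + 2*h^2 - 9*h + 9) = -3*h^3 + 6*h^2 - 13*h + 8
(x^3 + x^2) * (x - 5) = x^4 - 4*x^3 - 5*x^2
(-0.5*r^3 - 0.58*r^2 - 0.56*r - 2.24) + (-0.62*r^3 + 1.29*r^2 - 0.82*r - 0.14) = -1.12*r^3 + 0.71*r^2 - 1.38*r - 2.38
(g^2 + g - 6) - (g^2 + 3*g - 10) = 4 - 2*g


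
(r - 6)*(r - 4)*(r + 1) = r^3 - 9*r^2 + 14*r + 24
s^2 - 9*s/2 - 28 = (s - 8)*(s + 7/2)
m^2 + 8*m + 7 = (m + 1)*(m + 7)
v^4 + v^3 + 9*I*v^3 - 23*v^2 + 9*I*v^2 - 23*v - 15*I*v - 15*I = (v + 1)*(v + I)*(v + 3*I)*(v + 5*I)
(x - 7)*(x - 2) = x^2 - 9*x + 14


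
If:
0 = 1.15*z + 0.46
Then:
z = -0.40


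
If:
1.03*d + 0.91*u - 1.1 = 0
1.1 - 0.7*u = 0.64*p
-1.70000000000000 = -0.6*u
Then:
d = -1.44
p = -1.38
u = 2.83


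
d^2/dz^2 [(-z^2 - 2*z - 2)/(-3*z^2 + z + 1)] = 14*(3*z^3 + 9*z^2 + 1)/(27*z^6 - 27*z^5 - 18*z^4 + 17*z^3 + 6*z^2 - 3*z - 1)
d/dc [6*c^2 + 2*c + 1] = 12*c + 2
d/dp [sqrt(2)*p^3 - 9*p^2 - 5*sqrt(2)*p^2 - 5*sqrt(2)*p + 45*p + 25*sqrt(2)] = 3*sqrt(2)*p^2 - 18*p - 10*sqrt(2)*p - 5*sqrt(2) + 45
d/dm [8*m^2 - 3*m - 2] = 16*m - 3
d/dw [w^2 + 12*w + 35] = 2*w + 12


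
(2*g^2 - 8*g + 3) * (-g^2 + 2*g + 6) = -2*g^4 + 12*g^3 - 7*g^2 - 42*g + 18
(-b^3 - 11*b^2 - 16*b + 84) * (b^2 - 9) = -b^5 - 11*b^4 - 7*b^3 + 183*b^2 + 144*b - 756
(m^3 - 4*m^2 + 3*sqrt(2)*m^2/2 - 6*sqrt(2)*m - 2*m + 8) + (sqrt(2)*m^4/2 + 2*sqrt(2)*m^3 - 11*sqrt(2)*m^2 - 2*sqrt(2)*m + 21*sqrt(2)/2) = sqrt(2)*m^4/2 + m^3 + 2*sqrt(2)*m^3 - 19*sqrt(2)*m^2/2 - 4*m^2 - 8*sqrt(2)*m - 2*m + 8 + 21*sqrt(2)/2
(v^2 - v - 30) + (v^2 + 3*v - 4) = 2*v^2 + 2*v - 34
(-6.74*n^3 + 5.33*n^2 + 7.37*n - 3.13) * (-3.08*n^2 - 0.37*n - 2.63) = 20.7592*n^5 - 13.9226*n^4 - 6.9455*n^3 - 7.1044*n^2 - 18.225*n + 8.2319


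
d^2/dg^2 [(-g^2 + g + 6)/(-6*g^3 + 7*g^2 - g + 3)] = 18*(4*g^6 - 12*g^5 - 132*g^4 + 234*g^3 - 129*g^2 - 15*g + 14)/(216*g^9 - 756*g^8 + 990*g^7 - 919*g^6 + 921*g^5 - 570*g^4 + 289*g^3 - 198*g^2 + 27*g - 27)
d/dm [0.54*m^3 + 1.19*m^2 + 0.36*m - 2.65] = 1.62*m^2 + 2.38*m + 0.36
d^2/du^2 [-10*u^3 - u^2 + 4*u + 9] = -60*u - 2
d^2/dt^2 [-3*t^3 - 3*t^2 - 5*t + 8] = -18*t - 6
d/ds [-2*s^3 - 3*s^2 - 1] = 6*s*(-s - 1)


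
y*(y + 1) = y^2 + y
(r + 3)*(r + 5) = r^2 + 8*r + 15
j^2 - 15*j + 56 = (j - 8)*(j - 7)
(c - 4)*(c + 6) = c^2 + 2*c - 24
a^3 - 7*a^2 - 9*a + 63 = (a - 7)*(a - 3)*(a + 3)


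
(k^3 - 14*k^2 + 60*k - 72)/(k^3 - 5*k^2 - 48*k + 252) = (k - 2)/(k + 7)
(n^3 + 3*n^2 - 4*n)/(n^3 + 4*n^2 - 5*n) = (n + 4)/(n + 5)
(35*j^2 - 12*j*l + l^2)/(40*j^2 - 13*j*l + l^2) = (7*j - l)/(8*j - l)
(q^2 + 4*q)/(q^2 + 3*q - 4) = q/(q - 1)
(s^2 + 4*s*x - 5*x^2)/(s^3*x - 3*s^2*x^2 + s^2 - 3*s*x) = (s^2 + 4*s*x - 5*x^2)/(s*(s^2*x - 3*s*x^2 + s - 3*x))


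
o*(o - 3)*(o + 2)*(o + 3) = o^4 + 2*o^3 - 9*o^2 - 18*o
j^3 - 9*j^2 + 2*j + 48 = (j - 8)*(j - 3)*(j + 2)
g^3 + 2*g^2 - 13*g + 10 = (g - 2)*(g - 1)*(g + 5)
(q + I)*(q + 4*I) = q^2 + 5*I*q - 4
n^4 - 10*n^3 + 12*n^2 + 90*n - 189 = (n - 7)*(n - 3)^2*(n + 3)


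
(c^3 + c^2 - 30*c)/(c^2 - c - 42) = c*(c - 5)/(c - 7)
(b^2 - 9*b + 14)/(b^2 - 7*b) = (b - 2)/b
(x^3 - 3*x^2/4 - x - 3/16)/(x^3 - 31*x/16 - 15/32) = 2*(2*x + 1)/(4*x + 5)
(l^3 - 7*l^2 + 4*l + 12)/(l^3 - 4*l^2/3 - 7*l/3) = 3*(l^2 - 8*l + 12)/(l*(3*l - 7))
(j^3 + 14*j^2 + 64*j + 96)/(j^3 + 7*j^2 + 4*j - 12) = (j^2 + 8*j + 16)/(j^2 + j - 2)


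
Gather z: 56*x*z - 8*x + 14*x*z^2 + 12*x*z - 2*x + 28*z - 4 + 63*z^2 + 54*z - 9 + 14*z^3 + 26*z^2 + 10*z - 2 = -10*x + 14*z^3 + z^2*(14*x + 89) + z*(68*x + 92) - 15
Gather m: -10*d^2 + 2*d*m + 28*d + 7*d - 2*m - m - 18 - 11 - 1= -10*d^2 + 35*d + m*(2*d - 3) - 30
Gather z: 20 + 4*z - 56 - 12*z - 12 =-8*z - 48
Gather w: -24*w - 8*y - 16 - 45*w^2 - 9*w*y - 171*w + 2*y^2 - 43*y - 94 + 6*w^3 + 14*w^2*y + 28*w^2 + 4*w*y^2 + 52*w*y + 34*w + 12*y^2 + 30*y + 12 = 6*w^3 + w^2*(14*y - 17) + w*(4*y^2 + 43*y - 161) + 14*y^2 - 21*y - 98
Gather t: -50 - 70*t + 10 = -70*t - 40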